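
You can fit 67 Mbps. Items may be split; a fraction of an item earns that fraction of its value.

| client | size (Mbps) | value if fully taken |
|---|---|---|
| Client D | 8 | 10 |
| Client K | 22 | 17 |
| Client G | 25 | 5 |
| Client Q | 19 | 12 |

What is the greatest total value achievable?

42.6

Best value per unit of size first: Client D 10/8≈1.25, Client K 17/22≈0.773, Client Q 12/19≈0.632, Client G 5/25≈0.2.
All 8 Mbps of Client D fit (value 10) → 59 remain.
Client K: take in full, 22 Mbps for value 17 → 37 left.
Take all of Client Q (19 Mbps, value 12) → 18 Mbps left.
Only 18 Mbps remain; take 18/25 of Client G for value 5×18/25 = 3.6.
Total value = 42.6.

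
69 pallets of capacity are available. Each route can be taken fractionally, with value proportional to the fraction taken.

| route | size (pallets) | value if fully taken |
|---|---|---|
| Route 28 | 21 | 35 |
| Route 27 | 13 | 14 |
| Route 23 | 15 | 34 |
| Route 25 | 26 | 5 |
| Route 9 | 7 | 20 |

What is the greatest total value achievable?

105.5

Best value per unit of size first: Route 9 20/7≈2.86, Route 23 34/15≈2.27, Route 28 35/21≈1.67, Route 27 14/13≈1.08, Route 25 5/26≈0.192.
All 7 pallets of Route 9 fit (value 20) ; 62 remain.
Route 23: take in full, 15 pallets for value 34 ; 47 left.
Route 28: take in full, 21 pallets for value 35 ; 26 left.
Take all of Route 27 (13 pallets, value 14) ; 13 pallets left.
Only 13 pallets remain; take 13/26 of Route 25 for value 5×13/26 = 2.5.
Total value = 105.5.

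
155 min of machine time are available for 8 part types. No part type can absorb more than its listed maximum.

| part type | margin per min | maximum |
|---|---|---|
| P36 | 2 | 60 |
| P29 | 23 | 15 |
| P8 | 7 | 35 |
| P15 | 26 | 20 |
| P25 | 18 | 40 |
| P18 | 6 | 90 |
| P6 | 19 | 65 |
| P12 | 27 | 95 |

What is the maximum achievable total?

Rank by margin per min: P12 27 > P15 26 > P29 23 > P6 19 > P25 18 > P8 7 > P18 6 > P36 2.
P12: +95 to 95 (cap) ; 60 left.
P15 takes 20 to reach its cap of 20 ; 40 left.
P29: +15 to 15 (cap) ; 25 left.
Only 25 left; P6 takes them to reach 25.
Total = 23×15 + 26×20 + 19×25 + 27×95 = 3905.

3905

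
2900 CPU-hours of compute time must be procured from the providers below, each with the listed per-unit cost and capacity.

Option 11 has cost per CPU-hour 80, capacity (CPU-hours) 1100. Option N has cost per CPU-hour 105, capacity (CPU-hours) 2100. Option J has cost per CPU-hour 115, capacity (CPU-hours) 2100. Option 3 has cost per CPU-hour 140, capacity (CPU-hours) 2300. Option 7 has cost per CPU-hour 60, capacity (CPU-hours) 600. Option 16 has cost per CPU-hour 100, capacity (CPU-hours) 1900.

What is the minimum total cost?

Fill from the cheapest provider first.
Option 7 (60): use full 600 — 2300 CPU-hours to go.
Option 11 (80): use full 1100 — 1200 CPU-hours to go.
Option 16 at 100: take 1200 of its 1900 — requirement met.
Option N, Option J, Option 3: unused.
Cost = 600×60 + 1100×80 + 1200×100 = 244000.

244000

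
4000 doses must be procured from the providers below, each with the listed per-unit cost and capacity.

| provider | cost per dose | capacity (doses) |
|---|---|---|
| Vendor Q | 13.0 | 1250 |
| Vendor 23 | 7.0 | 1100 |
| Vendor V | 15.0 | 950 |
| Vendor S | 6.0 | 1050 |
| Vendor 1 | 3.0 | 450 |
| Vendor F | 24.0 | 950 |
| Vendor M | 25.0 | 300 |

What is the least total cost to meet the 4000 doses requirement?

Fill from the cheapest provider first.
Vendor 1 at 3.0: take all 450 doses ; 3550 still needed.
Vendor S (6.0): use full 1050 ; 2500 doses to go.
Vendor 23 at 7.0: take all 1100 doses ; 1400 still needed.
Vendor Q (13.0): use full 1250 ; 150 doses to go.
Vendor V (15.0): take the remaining 150 ; done.
Vendor F, Vendor M: unused.
Cost = 450×3.0 + 1050×6.0 + 1100×7.0 + 1250×13.0 + 150×15.0 = 33850.

33850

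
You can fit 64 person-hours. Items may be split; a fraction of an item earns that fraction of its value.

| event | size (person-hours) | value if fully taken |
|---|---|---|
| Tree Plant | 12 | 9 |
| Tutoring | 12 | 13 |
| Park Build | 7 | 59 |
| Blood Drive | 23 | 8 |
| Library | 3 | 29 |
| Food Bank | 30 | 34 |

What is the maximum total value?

Sort by value density: Library 29/3≈9.67, Park Build 59/7≈8.43, Food Bank 34/30≈1.13, Tutoring 13/12≈1.08, Tree Plant 9/12≈0.75, Blood Drive 8/23≈0.348.
All 3 person-hours of Library fit (value 29) — 61 remain.
Take all of Park Build (7 person-hours, value 59) — 54 person-hours left.
Take all of Food Bank (30 person-hours, value 34) — 24 person-hours left.
Take all of Tutoring (12 person-hours, value 13) — 12 person-hours left.
All 12 person-hours of Tree Plant fit (value 9) — 0 remain.
Total value = 144.

144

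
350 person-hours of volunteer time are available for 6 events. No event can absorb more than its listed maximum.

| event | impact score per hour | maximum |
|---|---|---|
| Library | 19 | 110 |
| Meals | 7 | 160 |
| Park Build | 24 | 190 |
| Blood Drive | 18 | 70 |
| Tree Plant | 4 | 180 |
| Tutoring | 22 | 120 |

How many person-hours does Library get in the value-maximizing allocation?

40

Highest impact score per hour first: Park Build 24 > Tutoring 22 > Library 19 > Blood Drive 18 > Meals 7 > Tree Plant 4.
Give Park Build 190 to hit its cap of 190 ; 160 left.
Tutoring: +120 to 120 (cap) ; 40 left.
Library has room for 110 but only 40 remain, so it gets 40.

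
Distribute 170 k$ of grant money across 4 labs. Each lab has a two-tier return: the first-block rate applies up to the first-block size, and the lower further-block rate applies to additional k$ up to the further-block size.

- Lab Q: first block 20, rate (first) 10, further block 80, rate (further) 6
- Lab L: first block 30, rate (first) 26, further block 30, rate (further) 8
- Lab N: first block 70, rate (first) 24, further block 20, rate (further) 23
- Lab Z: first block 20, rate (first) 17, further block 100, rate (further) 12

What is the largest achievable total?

Order all 8 blocks by rate: Lab L/T1 26 > Lab N/T1 24 > Lab N/T2 23 > Lab Z/T1 17 > Lab Z/T2 12 > Lab Q/T1 10 > Lab L/T2 8 > Lab Q/T2 6.
Lab L/T1 (26): +30 ; 140 left.
Fill Lab N T1 block (70 at 24) ; 70 left.
Lab N/T2 (23): +20 ; 50 left.
Fill Lab Z T1 block (20 at 17) ; 30 left.
30 remain; put them into Lab Z T2 at 12.
Total = 26×30 + 24×70 + 23×20 + 17×20 + 12×30 = 3620.

3620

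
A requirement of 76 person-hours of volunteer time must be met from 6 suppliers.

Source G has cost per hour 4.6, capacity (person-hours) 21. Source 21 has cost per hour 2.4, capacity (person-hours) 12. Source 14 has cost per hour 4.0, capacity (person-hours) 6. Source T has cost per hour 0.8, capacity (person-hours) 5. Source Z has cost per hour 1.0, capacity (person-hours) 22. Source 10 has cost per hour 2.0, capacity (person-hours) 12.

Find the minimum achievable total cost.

Cheapest first:
Take 5 from Source T at 0.8 — need 71 more.
Source Z at 1.0: take all 22 person-hours — 49 still needed.
Take 12 from Source 10 at 2.0 — need 37 more.
Take 12 from Source 21 at 2.4 — need 25 more.
Source 14 (4.0): use full 6 — 19 person-hours to go.
Take 19 from Source G at 4.6 to finish.
Cost = 5×0.8 + 22×1.0 + 12×2.0 + 12×2.4 + 6×4.0 + 19×4.6 = 190.2.

190.2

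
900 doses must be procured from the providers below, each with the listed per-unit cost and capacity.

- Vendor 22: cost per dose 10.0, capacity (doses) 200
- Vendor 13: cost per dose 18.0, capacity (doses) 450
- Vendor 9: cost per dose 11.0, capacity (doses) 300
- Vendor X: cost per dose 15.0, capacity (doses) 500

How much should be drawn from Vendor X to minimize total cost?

Cheapest first:
Vendor 22 (10.0): use full 200 → 700 doses to go.
Vendor 9 (11.0): use full 300 → 400 doses to go.
Take 400 from Vendor X at 15.0 to finish.
Vendor 13: unused.

400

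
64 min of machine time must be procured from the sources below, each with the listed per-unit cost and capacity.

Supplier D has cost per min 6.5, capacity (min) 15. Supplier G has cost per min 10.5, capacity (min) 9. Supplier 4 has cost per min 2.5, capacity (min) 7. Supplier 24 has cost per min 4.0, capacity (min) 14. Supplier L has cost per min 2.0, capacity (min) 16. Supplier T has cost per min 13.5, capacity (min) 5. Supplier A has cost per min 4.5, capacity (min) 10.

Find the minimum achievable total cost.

269

Fill from the cheapest source first.
Supplier L (2.0): use full 16 → 48 min to go.
Supplier 4 (2.5): use full 7 → 41 min to go.
Supplier 24 at 4.0: take all 14 min → 27 still needed.
Supplier A (4.5): use full 10 → 17 min to go.
Supplier D at 6.5: take all 15 min → 2 still needed.
Supplier G at 10.5: take 2 of its 9 → requirement met.
Supplier T: unused.
Cost = 16×2.0 + 7×2.5 + 14×4.0 + 10×4.5 + 15×6.5 + 2×10.5 = 269.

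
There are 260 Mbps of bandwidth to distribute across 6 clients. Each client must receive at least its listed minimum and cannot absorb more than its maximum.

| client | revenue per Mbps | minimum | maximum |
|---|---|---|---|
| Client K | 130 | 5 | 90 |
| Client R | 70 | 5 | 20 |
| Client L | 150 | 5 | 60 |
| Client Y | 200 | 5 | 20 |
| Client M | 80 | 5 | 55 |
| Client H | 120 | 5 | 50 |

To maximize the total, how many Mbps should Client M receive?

Meeting every minimum uses 5+5+5+5+5+5 = 30 Mbps, leaving 230.
Highest revenue per Mbps first: Client Y 200 > Client L 150 > Client K 130 > Client H 120 > Client M 80 > Client R 70.
Client Y takes 15 more to reach its cap of 20 ; 215 left.
Client L: +55 to 60 (cap) ; 160 left.
Client K takes 85 more to reach its cap of 90 ; 75 left.
Client H takes 45 more to reach its cap of 50 ; 30 left.
Client M has room for 50 more but only 30 remain, so it gets 35.

35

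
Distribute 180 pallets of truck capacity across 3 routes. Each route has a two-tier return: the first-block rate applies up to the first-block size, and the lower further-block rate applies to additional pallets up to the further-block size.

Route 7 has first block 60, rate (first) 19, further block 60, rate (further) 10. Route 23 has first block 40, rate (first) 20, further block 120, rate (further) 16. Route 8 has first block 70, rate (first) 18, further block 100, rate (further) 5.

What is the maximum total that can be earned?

Order all 6 blocks by rate: Route 23/tier1 20 > Route 7/tier1 19 > Route 8/tier1 18 > Route 23/tier2 16 > Route 7/tier2 10 > Route 8/tier2 5.
Route 23/tier1 (20): +40 → 140 left.
Fill Route 7 tier1 block (60 at 19) → 80 left.
Fill Route 8 tier1 block (70 at 18) → 10 left.
Route 23 tier2 at 16: only 10 left, fill 10.
Total = 20×40 + 19×60 + 18×70 + 16×10 = 3360.

3360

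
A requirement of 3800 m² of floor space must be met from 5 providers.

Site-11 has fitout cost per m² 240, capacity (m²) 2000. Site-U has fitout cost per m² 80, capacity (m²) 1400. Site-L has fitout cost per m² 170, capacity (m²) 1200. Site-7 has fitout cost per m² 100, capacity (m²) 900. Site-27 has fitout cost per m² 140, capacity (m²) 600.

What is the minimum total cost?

439000

Fill from the cheapest provider first.
Take 1400 from Site-U at 80 → need 2400 more.
Site-7 (100): use full 900 → 1500 m² to go.
Site-27 at 140: take all 600 m² → 900 still needed.
Site-L (170): take the remaining 900 → done.
Site-11: unused.
Cost = 1400×80 + 900×100 + 600×140 + 900×170 = 439000.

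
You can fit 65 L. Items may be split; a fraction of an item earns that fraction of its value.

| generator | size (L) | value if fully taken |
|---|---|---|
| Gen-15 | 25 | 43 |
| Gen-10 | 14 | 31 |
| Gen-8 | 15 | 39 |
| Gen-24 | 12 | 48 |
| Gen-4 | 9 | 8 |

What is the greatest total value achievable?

Rank by value-to-size ratio: Gen-24 48/12≈4, Gen-8 39/15≈2.6, Gen-10 31/14≈2.21, Gen-15 43/25≈1.72, Gen-4 8/9≈0.889.
Gen-24: take in full, 12 L for value 48 ; 53 left.
All 15 L of Gen-8 fit (value 39) ; 38 remain.
All 14 L of Gen-10 fit (value 31) ; 24 remain.
Fill the last 24 L with part of Gen-15: 24/25 of it earns 41.28.
Total value = 159.28.

159.28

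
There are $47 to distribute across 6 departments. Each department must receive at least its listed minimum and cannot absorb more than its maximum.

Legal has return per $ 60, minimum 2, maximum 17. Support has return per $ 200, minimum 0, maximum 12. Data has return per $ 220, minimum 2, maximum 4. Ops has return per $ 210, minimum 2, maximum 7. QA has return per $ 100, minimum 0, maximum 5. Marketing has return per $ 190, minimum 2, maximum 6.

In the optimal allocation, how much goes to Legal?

13

Meeting every minimum uses 2+0+2+2+0+2 = 8 $, leaving 39.
Order the departments by return per $: Data 220 > Ops 210 > Support 200 > Marketing 190 > QA 100 > Legal 60.
Data: +2 to 4 (cap) — 37 left.
Ops: +5 to 7 (cap) — 32 left.
Support: +12 to 12 (cap) — 20 left.
Marketing: +4 to 6 (cap) — 16 left.
Give QA 5 more to hit its cap of 5 — 11 left.
Legal has room for 15 more but only 11 remain, so it gets 13.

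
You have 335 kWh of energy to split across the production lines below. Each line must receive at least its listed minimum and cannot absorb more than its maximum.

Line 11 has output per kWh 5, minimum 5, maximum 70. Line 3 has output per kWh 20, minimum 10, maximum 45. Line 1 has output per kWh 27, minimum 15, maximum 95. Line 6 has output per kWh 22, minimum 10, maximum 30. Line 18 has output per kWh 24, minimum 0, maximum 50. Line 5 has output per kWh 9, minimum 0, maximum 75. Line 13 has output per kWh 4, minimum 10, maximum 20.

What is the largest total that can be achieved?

Meeting every minimum uses 5+10+15+10+0+0+10 = 50 kWh, leaving 285.
Highest output per kWh first: Line 1 27 > Line 18 24 > Line 6 22 > Line 3 20 > Line 5 9 > Line 11 5 > Line 13 4.
Line 1 takes 80 more to reach its cap of 95 → 205 left.
Line 18 takes 50 more to reach its cap of 50 → 155 left.
Give Line 6 20 more to hit its cap of 30 → 135 left.
Line 3: +35 to 45 (cap) → 100 left.
Give Line 5 75 more to hit its cap of 75 → 25 left.
Line 11 has room for 65 more but only 25 remain, so it gets 30.
Total = 5×30 + 20×45 + 27×95 + 22×30 + 24×50 + 9×75 + 4×10 = 6190.

6190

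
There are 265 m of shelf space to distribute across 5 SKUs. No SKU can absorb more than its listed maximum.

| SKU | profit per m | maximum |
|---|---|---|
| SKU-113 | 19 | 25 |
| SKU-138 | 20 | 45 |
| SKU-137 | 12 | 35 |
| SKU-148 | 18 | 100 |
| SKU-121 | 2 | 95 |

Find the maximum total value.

Order the SKUs by profit per m: SKU-138 20 > SKU-113 19 > SKU-148 18 > SKU-137 12 > SKU-121 2.
SKU-138: +45 to 45 (cap) ; 220 left.
SKU-113: +25 to 25 (cap) ; 195 left.
Give SKU-148 100 to hit its cap of 100 ; 95 left.
SKU-137 takes 35 to reach its cap of 35 ; 60 left.
SKU-121: +60 (room for 95) → 60. Pool exhausted.
Total = 19×25 + 20×45 + 12×35 + 18×100 + 2×60 = 3715.

3715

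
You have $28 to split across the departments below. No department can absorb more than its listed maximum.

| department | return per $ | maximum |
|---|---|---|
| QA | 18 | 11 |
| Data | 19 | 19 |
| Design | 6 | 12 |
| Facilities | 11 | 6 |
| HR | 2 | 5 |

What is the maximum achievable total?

Rank by return per $: Data 19 > QA 18 > Facilities 11 > Design 6 > HR 2.
Give Data 19 to hit its cap of 19 → 9 left.
QA has room for 11 but only 9 remain, so it gets 9.
Total = 18×9 + 19×19 = 523.

523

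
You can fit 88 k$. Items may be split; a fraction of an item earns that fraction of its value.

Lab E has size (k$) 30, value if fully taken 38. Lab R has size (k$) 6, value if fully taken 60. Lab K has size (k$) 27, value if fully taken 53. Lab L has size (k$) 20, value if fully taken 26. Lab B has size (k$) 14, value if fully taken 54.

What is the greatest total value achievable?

219.6

Best value per unit of size first: Lab R 60/6≈10, Lab B 54/14≈3.86, Lab K 53/27≈1.96, Lab L 26/20≈1.3, Lab E 38/30≈1.27.
Lab R: take in full, 6 k$ for value 60 ; 82 left.
Lab B: take in full, 14 k$ for value 54 ; 68 left.
Lab K: take in full, 27 k$ for value 53 ; 41 left.
All 20 k$ of Lab L fit (value 26) ; 21 remain.
Fill the last 21 k$ with part of Lab E: 21/30 of it earns 26.6.
Total value = 219.6.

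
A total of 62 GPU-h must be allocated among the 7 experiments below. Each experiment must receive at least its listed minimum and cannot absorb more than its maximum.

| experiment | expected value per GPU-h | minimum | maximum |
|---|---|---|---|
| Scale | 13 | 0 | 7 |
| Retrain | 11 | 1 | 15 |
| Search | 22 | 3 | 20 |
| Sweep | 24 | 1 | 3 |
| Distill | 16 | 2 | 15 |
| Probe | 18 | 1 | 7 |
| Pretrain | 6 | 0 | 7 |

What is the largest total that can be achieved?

1079

Meeting every minimum uses 0+1+3+1+2+1+0 = 8 GPU-h, leaving 54.
Rank by expected value per GPU-h: Sweep 24 > Search 22 > Probe 18 > Distill 16 > Scale 13 > Retrain 11 > Pretrain 6.
Sweep: +2 to 3 (cap) — 52 left.
Search takes 17 more to reach its cap of 20 — 35 left.
Probe: +6 to 7 (cap) — 29 left.
Give Distill 13 more to hit its cap of 15 — 16 left.
Scale takes 7 more to reach its cap of 7 — 9 left.
Retrain: +9 (room for 14) → 10. Pool exhausted.
Total = 13×7 + 11×10 + 22×20 + 24×3 + 16×15 + 18×7 = 1079.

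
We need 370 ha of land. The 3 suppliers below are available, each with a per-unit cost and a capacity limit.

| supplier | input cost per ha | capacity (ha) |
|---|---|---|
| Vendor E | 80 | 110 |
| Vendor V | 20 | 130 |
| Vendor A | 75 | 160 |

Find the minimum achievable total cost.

21000

Cheapest first:
Vendor V at 20: take all 130 ha — 240 still needed.
Vendor A at 75: take all 160 ha — 80 still needed.
Vendor E (80): take the remaining 80 — done.
Cost = 130×20 + 160×75 + 80×80 = 21000.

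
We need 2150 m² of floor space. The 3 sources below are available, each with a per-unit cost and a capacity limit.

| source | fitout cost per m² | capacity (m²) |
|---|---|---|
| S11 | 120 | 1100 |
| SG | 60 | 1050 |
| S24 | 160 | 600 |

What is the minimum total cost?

195000

Cheapest first:
SG (60): use full 1050 ; 1100 m² to go.
S11 (120): use full 1100 ; 0 m² to go.
S24: unused.
Cost = 1050×60 + 1100×120 = 195000.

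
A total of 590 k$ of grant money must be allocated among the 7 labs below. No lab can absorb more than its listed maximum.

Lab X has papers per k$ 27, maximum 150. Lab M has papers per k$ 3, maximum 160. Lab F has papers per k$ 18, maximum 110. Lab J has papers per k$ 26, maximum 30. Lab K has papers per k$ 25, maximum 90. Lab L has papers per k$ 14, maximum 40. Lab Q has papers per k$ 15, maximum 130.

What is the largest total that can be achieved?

Order the labs by papers per k$: Lab X 27 > Lab J 26 > Lab K 25 > Lab F 18 > Lab Q 15 > Lab L 14 > Lab M 3.
Give Lab X 150 to hit its cap of 150 ; 440 left.
Lab J: +30 to 30 (cap) ; 410 left.
Give Lab K 90 to hit its cap of 90 ; 320 left.
Lab F takes 110 to reach its cap of 110 ; 210 left.
Lab Q: +130 to 130 (cap) ; 80 left.
Lab L: +40 to 40 (cap) ; 40 left.
Lab M: +40 (room for 160) → 40. Pool exhausted.
Total = 27×150 + 3×40 + 18×110 + 26×30 + 25×90 + 14×40 + 15×130 = 11690.

11690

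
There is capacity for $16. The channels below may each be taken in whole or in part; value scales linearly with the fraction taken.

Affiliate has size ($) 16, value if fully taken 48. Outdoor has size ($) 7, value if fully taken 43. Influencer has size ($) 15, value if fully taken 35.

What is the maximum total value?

70

Rank by value-to-size ratio: Outdoor 43/7≈6.14, Affiliate 48/16≈3, Influencer 35/15≈2.33.
All 7 $ of Outdoor fit (value 43) → 9 remain.
9 $ left: a 9/16 share of Affiliate gives 48×9/16 = 27.
Total value = 70.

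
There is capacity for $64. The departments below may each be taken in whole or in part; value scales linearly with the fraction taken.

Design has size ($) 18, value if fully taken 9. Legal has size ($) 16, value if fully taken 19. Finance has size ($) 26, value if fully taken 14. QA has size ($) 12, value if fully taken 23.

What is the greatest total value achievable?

Rank by value-to-size ratio: QA 23/12≈1.92, Legal 19/16≈1.19, Finance 14/26≈0.538, Design 9/18≈0.5.
All 12 $ of QA fit (value 23) — 52 remain.
Legal: take in full, 16 $ for value 19 — 36 left.
All 26 $ of Finance fit (value 14) — 10 remain.
Only 10 $ remain; take 10/18 of Design for value 9×10/18 = 5.
Total value = 61.

61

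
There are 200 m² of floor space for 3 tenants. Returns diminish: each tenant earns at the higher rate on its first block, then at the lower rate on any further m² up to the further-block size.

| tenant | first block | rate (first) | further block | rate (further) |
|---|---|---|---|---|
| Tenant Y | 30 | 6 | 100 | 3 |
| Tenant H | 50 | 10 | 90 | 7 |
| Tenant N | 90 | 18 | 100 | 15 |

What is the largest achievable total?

3220

Treat each block as its own option and order by rate: Tenant N/first 18 > Tenant N/second 15 > Tenant H/first 10 > Tenant H/second 7 > Tenant Y/first 6 > Tenant Y/second 3.
Fill Tenant N first block (90 at 18) → 110 left.
Tenant N second at 15: fill all 100 → 10 left.
10 remain; put them into Tenant H first at 10.
Total = 18×90 + 15×100 + 10×10 = 3220.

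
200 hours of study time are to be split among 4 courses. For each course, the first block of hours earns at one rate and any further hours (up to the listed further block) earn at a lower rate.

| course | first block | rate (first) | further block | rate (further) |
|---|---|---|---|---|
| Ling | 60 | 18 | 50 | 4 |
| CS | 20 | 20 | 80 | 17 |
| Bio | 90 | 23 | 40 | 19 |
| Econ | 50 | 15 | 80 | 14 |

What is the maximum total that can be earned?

4130

Treat each block as its own option and order by rate: Bio/first 23 > CS/first 20 > Bio/second 19 > Ling/first 18 > CS/second 17 > Econ/first 15 > Econ/second 14 > Ling/second 4.
Bio/first (23): +90 ; 110 left.
Fill CS first block (20 at 20) ; 90 left.
Bio/second (19): +40 ; 50 left.
Ling first at 18: only 50 left, fill 50.
Total = 23×90 + 20×20 + 19×40 + 18×50 = 4130.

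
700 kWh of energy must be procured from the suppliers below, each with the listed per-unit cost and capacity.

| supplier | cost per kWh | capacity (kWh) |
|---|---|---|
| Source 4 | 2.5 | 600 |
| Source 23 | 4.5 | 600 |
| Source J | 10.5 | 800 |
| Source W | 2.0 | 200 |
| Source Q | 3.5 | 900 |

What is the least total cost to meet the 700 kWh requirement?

Fill from the cheapest supplier first.
Take 200 from Source W at 2.0 — need 500 more.
Take 500 from Source 4 at 2.5 to finish.
Source Q, Source 23, Source J: unused.
Cost = 200×2.0 + 500×2.5 = 1650.

1650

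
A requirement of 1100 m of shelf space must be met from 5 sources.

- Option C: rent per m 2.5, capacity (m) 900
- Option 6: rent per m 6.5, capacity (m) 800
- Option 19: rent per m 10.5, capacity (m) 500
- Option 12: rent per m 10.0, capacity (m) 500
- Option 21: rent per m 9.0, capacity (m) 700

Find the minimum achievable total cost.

Fill from the cheapest source first.
Option C at 2.5: take all 900 m → 200 still needed.
Take 200 from Option 6 at 6.5 to finish.
Option 21, Option 12, Option 19: unused.
Cost = 900×2.5 + 200×6.5 = 3550.

3550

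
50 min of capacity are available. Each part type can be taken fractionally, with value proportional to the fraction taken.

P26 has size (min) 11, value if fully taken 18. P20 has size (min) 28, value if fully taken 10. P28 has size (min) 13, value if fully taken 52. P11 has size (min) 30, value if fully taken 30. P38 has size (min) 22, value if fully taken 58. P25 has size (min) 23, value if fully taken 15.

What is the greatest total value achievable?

Sort by value density: P28 52/13≈4, P38 58/22≈2.64, P26 18/11≈1.64, P11 30/30≈1, P25 15/23≈0.652, P20 10/28≈0.357.
P28: take in full, 13 min for value 52 — 37 left.
P38: take in full, 22 min for value 58 — 15 left.
P26: take in full, 11 min for value 18 — 4 left.
4 min left: a 4/30 share of P11 gives 30×4/30 = 4.
Total value = 132.

132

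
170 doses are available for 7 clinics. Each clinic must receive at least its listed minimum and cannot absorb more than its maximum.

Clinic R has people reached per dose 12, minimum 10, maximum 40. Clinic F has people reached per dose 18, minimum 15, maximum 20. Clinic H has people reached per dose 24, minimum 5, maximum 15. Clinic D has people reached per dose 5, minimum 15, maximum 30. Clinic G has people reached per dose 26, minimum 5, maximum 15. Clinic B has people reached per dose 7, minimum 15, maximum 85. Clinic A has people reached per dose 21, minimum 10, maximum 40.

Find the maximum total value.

2680

Meeting every minimum uses 10+15+5+15+5+15+10 = 75 doses, leaving 95.
Order the clinics by people reached per dose: Clinic G 26 > Clinic H 24 > Clinic A 21 > Clinic F 18 > Clinic R 12 > Clinic B 7 > Clinic D 5.
Clinic G: +10 to 15 (cap) → 85 left.
Give Clinic H 10 more to hit its cap of 15 → 75 left.
Clinic A: +30 to 40 (cap) → 45 left.
Give Clinic F 5 more to hit its cap of 20 → 40 left.
Clinic R takes 30 more to reach its cap of 40 → 10 left.
Clinic B: +10 (room for 70) → 25. Pool exhausted.
Total = 12×40 + 18×20 + 24×15 + 5×15 + 26×15 + 7×25 + 21×40 = 2680.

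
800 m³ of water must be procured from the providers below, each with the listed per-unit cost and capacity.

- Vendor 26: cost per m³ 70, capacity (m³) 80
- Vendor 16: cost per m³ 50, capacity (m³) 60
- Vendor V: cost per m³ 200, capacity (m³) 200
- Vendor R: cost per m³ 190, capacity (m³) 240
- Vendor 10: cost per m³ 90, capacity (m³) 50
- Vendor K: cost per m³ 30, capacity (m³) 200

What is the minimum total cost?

Use providers in increasing cost order.
Vendor K at 30: take all 200 m³ — 600 still needed.
Take 60 from Vendor 16 at 50 — need 540 more.
Vendor 26 at 70: take all 80 m³ — 460 still needed.
Vendor 10 at 90: take all 50 m³ — 410 still needed.
Vendor R (190): use full 240 — 170 m³ to go.
Vendor V (200): take the remaining 170 — done.
Cost = 200×30 + 60×50 + 80×70 + 50×90 + 240×190 + 170×200 = 98700.

98700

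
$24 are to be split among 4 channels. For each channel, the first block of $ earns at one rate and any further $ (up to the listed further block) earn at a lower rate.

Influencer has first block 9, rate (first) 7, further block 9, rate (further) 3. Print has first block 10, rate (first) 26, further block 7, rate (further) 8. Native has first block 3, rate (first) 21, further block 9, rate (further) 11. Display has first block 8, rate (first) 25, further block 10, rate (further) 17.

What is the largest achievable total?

Rank every tier by rate: Print/tier1 26 > Display/tier1 25 > Native/tier1 21 > Display/tier2 17 > Native/tier2 11 > Print/tier2 8 > Influencer/tier1 7 > Influencer/tier2 3.
Print tier1 at 26: fill all 10 ; 14 left.
Display/tier1 (25): +8 ; 6 left.
Native/tier1 (21): +3 ; 3 left.
3 remain; put them into Display tier2 at 17.
Total = 26×10 + 25×8 + 21×3 + 17×3 = 574.

574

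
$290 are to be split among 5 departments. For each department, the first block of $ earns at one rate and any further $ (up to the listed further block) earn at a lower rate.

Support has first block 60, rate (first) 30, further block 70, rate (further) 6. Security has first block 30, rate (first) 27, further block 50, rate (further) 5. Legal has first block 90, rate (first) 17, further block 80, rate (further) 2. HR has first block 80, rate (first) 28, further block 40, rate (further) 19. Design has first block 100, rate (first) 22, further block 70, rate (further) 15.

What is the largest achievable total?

7430

Order all 10 blocks by rate: Support/first 30 > HR/first 28 > Security/first 27 > Design/first 22 > HR/second 19 > Legal/first 17 > Design/second 15 > Support/second 6 > Security/second 5 > Legal/second 2.
Support first at 30: fill all 60 ; 230 left.
HR/first (28): +80 ; 150 left.
Fill Security first block (30 at 27) ; 120 left.
Design/first (22): +100 ; 20 left.
HR/second: +20 of 40 at 19; pool empty.
Total = 30×60 + 28×80 + 27×30 + 22×100 + 19×20 = 7430.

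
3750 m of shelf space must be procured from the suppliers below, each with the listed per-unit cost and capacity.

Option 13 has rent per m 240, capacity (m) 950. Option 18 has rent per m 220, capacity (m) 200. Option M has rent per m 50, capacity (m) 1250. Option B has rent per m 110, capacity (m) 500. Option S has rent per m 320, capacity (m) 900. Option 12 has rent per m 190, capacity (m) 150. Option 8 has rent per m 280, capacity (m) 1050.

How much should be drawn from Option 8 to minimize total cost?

Use suppliers in increasing cost order.
Take 1250 from Option M at 50 ; need 2500 more.
Option B (110): use full 500 ; 2000 m to go.
Option 12 (190): use full 150 ; 1850 m to go.
Option 18 at 220: take all 200 m ; 1650 still needed.
Option 13 (240): use full 950 ; 700 m to go.
Option 8 at 280: take 700 of its 1050 ; requirement met.
Option S: unused.

700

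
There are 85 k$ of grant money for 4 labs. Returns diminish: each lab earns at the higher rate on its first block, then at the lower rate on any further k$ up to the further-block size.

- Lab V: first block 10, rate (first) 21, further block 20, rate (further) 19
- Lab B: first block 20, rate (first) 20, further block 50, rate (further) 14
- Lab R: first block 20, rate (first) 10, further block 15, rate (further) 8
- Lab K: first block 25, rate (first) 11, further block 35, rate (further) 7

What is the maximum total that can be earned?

1480

Treat each block as its own option and order by rate: Lab V/T1 21 > Lab B/T1 20 > Lab V/T2 19 > Lab B/T2 14 > Lab K/T1 11 > Lab R/T1 10 > Lab R/T2 8 > Lab K/T2 7.
Fill Lab V T1 block (10 at 21) ; 75 left.
Lab B T1 at 20: fill all 20 ; 55 left.
Lab V T2 at 19: fill all 20 ; 35 left.
Lab B/T2: +35 of 50 at 14; pool empty.
Total = 21×10 + 20×20 + 19×20 + 14×35 = 1480.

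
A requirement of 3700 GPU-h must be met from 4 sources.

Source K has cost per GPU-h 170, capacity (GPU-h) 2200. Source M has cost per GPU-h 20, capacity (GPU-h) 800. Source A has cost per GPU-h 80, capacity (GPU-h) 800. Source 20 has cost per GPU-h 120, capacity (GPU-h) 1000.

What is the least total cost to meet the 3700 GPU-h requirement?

Cheapest first:
Source M at 20: take all 800 GPU-h → 2900 still needed.
Source A (80): use full 800 → 2100 GPU-h to go.
Take 1000 from Source 20 at 120 → need 1100 more.
Source K at 170: take 1100 of its 2200 → requirement met.
Cost = 800×20 + 800×80 + 1000×120 + 1100×170 = 387000.

387000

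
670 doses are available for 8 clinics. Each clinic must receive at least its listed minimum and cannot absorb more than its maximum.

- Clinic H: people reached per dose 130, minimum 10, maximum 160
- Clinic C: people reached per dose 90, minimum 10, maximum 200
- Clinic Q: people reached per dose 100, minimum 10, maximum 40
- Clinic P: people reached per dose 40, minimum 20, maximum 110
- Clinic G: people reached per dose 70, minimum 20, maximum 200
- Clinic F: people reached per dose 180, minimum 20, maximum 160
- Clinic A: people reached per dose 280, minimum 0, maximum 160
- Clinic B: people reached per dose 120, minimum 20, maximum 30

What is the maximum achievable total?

111400

Meeting every minimum uses 10+10+10+20+20+20+0+20 = 110 doses, leaving 560.
Rank by people reached per dose: Clinic A 280 > Clinic F 180 > Clinic H 130 > Clinic B 120 > Clinic Q 100 > Clinic C 90 > Clinic G 70 > Clinic P 40.
Clinic A takes 160 more to reach its cap of 160 → 400 left.
Give Clinic F 140 more to hit its cap of 160 → 260 left.
Clinic H: +150 to 160 (cap) → 110 left.
Give Clinic B 10 more to hit its cap of 30 → 100 left.
Give Clinic Q 30 more to hit its cap of 40 → 70 left.
Only 70 left; Clinic C takes them to reach 80.
Total = 130×160 + 90×80 + 100×40 + 40×20 + 70×20 + 180×160 + 280×160 + 120×30 = 111400.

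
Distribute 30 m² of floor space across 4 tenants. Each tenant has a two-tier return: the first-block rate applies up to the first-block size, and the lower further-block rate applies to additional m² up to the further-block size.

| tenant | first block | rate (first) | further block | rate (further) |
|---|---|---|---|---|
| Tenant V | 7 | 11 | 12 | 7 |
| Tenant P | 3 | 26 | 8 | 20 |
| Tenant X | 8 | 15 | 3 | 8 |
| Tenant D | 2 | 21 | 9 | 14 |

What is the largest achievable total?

Rank every tier by rate: Tenant P/T1 26 > Tenant D/T1 21 > Tenant P/T2 20 > Tenant X/T1 15 > Tenant D/T2 14 > Tenant V/T1 11 > Tenant X/T2 8 > Tenant V/T2 7.
Tenant P/T1 (26): +3 — 27 left.
Tenant D T1 at 21: fill all 2 — 25 left.
Fill Tenant P T2 block (8 at 20) — 17 left.
Tenant X T1 at 15: fill all 8 — 9 left.
Fill Tenant D T2 block (9 at 14) — 0 left.
Total = 26×3 + 21×2 + 20×8 + 15×8 + 14×9 = 526.

526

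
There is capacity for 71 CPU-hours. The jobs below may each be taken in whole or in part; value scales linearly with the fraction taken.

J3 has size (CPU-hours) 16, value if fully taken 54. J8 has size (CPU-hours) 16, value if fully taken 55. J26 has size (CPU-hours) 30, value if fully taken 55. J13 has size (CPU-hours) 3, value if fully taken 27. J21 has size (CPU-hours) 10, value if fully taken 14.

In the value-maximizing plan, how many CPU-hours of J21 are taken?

6

Sort by value density: J13 27/3≈9, J8 55/16≈3.44, J3 54/16≈3.38, J26 55/30≈1.83, J21 14/10≈1.4.
All 3 CPU-hours of J13 fit (value 27) → 68 remain.
J8: take in full, 16 CPU-hours for value 55 → 52 left.
Take all of J3 (16 CPU-hours, value 54) → 36 CPU-hours left.
Take all of J26 (30 CPU-hours, value 55) → 6 CPU-hours left.
Only 6 CPU-hours remain; take 6/10 of J21 for value 14×6/10 = 8.4.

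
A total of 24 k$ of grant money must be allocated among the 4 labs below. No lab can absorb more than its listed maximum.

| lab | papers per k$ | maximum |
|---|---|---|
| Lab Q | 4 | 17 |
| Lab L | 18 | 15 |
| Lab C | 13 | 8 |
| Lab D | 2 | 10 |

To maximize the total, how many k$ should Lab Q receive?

Rank by papers per k$: Lab L 18 > Lab C 13 > Lab Q 4 > Lab D 2.
Lab L takes 15 to reach its cap of 15 → 9 left.
Lab C takes 8 to reach its cap of 8 → 1 left.
Lab Q: +1 (room for 17) → 1. Pool exhausted.

1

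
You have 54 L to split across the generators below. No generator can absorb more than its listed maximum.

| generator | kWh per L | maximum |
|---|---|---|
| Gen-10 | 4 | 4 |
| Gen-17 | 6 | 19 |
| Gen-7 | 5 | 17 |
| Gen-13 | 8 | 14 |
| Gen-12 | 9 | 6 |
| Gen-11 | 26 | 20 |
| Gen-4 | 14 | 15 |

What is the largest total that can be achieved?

888

Rank by kWh per L: Gen-11 26 > Gen-4 14 > Gen-12 9 > Gen-13 8 > Gen-17 6 > Gen-7 5 > Gen-10 4.
Gen-11: +20 to 20 (cap) — 34 left.
Gen-4: +15 to 15 (cap) — 19 left.
Gen-12: +6 to 6 (cap) — 13 left.
Gen-13 has room for 14 but only 13 remain, so it gets 13.
Total = 8×13 + 9×6 + 26×20 + 14×15 = 888.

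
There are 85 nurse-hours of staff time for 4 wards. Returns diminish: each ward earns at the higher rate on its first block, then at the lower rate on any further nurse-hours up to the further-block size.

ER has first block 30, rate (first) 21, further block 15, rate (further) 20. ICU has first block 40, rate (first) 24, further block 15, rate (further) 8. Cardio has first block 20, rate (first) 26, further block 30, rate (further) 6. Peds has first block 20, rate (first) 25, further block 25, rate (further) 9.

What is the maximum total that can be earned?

2085

Rank every tier by rate: Cardio/first 26 > Peds/first 25 > ICU/first 24 > ER/first 21 > ER/second 20 > Peds/second 9 > ICU/second 8 > Cardio/second 6.
Cardio/first (26): +20 ; 65 left.
Peds/first (25): +20 ; 45 left.
ICU/first (24): +40 ; 5 left.
ER first at 21: only 5 left, fill 5.
Total = 26×20 + 25×20 + 24×40 + 21×5 = 2085.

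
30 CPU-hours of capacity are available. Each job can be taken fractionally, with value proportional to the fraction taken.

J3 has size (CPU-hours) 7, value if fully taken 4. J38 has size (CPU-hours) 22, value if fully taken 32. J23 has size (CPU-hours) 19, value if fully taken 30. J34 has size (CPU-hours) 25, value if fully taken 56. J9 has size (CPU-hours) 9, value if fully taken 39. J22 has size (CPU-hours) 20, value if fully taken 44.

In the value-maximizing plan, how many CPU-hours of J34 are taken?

Sort by value density: J9 39/9≈4.33, J34 56/25≈2.24, J22 44/20≈2.2, J23 30/19≈1.58, J38 32/22≈1.45, J3 4/7≈0.571.
All 9 CPU-hours of J9 fit (value 39) → 21 remain.
21 CPU-hours left: a 21/25 share of J34 gives 56×21/25 = 47.04.

21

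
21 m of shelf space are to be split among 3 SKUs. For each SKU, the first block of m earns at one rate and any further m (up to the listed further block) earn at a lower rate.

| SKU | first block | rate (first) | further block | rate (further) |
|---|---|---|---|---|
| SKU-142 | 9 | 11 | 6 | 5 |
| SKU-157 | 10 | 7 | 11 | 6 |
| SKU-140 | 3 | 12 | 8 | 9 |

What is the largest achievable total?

214

Rank every tier by rate: SKU-140/first 12 > SKU-142/first 11 > SKU-140/second 9 > SKU-157/first 7 > SKU-157/second 6 > SKU-142/second 5.
Fill SKU-140 first block (3 at 12) → 18 left.
Fill SKU-142 first block (9 at 11) → 9 left.
Fill SKU-140 second block (8 at 9) → 1 left.
1 remain; put them into SKU-157 first at 7.
Total = 12×3 + 11×9 + 9×8 + 7×1 = 214.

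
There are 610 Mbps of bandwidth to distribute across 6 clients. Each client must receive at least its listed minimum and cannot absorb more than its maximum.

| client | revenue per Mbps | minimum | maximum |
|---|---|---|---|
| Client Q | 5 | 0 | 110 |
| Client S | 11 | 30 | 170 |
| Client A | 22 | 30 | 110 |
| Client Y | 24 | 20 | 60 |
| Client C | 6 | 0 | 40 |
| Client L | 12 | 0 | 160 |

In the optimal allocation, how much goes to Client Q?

70

Meeting every minimum uses 0+30+30+20+0+0 = 80 Mbps, leaving 530.
Order the clients by revenue per Mbps: Client Y 24 > Client A 22 > Client L 12 > Client S 11 > Client C 6 > Client Q 5.
Give Client Y 40 more to hit its cap of 60 → 490 left.
Client A takes 80 more to reach its cap of 110 → 410 left.
Client L: +160 to 160 (cap) → 250 left.
Client S takes 140 more to reach its cap of 170 → 110 left.
Give Client C 40 more to hit its cap of 40 → 70 left.
Client Q: +70 (room for 110) → 70. Pool exhausted.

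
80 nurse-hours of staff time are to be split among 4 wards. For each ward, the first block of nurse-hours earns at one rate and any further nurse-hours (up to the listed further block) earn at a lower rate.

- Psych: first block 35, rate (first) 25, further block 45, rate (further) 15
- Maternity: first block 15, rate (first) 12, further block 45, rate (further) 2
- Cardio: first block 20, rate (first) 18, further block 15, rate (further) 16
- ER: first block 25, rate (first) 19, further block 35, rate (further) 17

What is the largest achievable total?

Rank every tier by rate: Psych/first 25 > ER/first 19 > Cardio/first 18 > ER/second 17 > Cardio/second 16 > Psych/second 15 > Maternity/first 12 > Maternity/second 2.
Fill Psych first block (35 at 25) ; 45 left.
ER first at 19: fill all 25 ; 20 left.
Fill Cardio first block (20 at 18) ; 0 left.
Total = 25×35 + 19×25 + 18×20 = 1710.

1710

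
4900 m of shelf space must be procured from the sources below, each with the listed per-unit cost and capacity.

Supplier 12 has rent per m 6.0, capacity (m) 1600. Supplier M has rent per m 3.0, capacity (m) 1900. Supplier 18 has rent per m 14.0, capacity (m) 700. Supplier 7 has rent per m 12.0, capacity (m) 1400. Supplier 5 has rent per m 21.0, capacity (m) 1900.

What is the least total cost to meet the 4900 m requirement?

Cheapest first:
Supplier M at 3.0: take all 1900 m — 3000 still needed.
Supplier 12 (6.0): use full 1600 — 1400 m to go.
Supplier 7 (12.0): use full 1400 — 0 m to go.
Supplier 18, Supplier 5: unused.
Cost = 1900×3.0 + 1600×6.0 + 1400×12.0 = 32100.

32100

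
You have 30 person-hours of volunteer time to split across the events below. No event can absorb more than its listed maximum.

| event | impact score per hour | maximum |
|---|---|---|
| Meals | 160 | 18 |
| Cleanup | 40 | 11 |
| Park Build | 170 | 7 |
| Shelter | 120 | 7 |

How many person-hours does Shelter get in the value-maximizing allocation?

5

Order the events by impact score per hour: Park Build 170 > Meals 160 > Shelter 120 > Cleanup 40.
Park Build: +7 to 7 (cap) — 23 left.
Give Meals 18 to hit its cap of 18 — 5 left.
Shelter has room for 7 but only 5 remain, so it gets 5.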